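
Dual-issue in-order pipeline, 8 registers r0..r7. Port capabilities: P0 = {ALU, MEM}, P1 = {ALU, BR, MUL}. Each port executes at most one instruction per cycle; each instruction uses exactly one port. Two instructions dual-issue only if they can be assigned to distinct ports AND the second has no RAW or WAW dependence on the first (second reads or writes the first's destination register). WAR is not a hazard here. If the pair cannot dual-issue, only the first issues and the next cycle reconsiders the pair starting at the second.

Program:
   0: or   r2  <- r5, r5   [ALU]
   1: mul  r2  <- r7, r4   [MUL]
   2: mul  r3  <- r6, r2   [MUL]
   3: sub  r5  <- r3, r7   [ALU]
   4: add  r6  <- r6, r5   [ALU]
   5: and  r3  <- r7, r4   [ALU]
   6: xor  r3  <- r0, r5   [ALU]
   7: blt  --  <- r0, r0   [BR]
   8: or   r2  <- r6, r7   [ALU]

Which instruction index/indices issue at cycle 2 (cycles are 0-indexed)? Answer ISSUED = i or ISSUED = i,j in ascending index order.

ISSUED = 2

#0 head=0: or.ALU i0 WAW r2
#1 head=1: mul.MUL i1 no-port MUL/MUL
#2 head=2: mul.MUL i2 RAW r3
#3 head=3: sub.ALU i3 RAW r5
#4 head=4: add.ALU and.ALU i4,i5 pair
#5 head=6: xor.ALU blt.BR i6,i7 pair
#6 head=8: or.ALU i8 tail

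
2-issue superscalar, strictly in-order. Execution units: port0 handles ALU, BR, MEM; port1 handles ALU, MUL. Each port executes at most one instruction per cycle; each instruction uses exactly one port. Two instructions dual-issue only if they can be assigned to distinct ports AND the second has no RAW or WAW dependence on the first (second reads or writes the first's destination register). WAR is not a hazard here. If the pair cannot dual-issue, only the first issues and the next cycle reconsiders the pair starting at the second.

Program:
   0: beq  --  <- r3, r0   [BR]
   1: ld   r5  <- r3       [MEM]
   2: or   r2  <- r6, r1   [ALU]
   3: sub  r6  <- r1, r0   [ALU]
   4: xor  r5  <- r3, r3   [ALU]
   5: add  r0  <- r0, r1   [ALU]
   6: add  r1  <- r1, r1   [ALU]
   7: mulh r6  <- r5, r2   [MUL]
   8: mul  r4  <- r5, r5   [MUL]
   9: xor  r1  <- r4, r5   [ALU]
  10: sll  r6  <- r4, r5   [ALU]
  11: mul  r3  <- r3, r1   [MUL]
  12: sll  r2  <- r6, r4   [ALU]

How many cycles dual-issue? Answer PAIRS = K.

PAIRS = 5

  cy0 -> i0 (beq) no-port BR/MEM
  cy1 -> i1,i2 (ld/or) 2-wide
  cy2 -> i3,i4 (sub/xor) 2-wide
  cy3 -> i5,i6 (add/add) 2-wide
  cy4 -> i7 (mulh) no-port MUL/MUL
  cy5 -> i8 (mul) RAW r4
  cy6 -> i9,i10 (xor/sll) 2-wide
  cy7 -> i11,i12 (mul/sll) 2-wide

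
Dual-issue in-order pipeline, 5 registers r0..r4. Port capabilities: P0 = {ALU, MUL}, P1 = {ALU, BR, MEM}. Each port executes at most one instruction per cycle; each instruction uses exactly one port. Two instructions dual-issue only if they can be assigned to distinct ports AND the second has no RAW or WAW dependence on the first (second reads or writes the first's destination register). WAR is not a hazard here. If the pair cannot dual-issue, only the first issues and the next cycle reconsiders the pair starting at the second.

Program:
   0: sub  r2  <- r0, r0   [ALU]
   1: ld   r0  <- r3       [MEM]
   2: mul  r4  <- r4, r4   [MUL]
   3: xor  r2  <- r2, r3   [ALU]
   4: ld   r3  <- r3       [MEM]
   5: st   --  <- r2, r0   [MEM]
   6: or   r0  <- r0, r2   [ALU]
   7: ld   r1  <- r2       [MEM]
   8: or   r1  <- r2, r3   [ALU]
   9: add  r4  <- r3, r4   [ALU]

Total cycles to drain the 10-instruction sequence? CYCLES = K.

CYCLES = 6

c0: i0,i1 sub.ALU;ld.MEM  dual
c1: i2,i3 mul.MUL;xor.ALU  dual
c2: i4 ld.MEM  no-port MEM/MEM
c3: i5,i6 st.MEM;or.ALU  dual
c4: i7 ld.MEM  WAW r1
c5: i8,i9 or.ALU;add.ALU  dual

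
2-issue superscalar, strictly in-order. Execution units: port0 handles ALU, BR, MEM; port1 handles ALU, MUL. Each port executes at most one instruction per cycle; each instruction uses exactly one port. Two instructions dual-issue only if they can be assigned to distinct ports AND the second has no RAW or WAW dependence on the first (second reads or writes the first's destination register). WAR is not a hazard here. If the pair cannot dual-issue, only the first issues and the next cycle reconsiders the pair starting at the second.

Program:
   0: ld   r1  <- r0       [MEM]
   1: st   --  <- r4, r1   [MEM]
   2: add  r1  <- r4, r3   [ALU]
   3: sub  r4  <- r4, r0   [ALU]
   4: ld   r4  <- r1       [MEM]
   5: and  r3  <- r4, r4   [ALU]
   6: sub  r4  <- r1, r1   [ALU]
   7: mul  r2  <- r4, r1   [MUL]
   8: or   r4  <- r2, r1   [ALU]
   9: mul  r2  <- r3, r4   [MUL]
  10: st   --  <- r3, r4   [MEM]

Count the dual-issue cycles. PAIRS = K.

PAIRS = 3

0. ld.MEM @i0  | no-port MEM/MEM
1. st.MEM/add.ALU @i1+i2  | pair
2. sub.ALU @i3  | WAW r4
3. ld.MEM @i4  | RAW r4
4. and.ALU/sub.ALU @i5+i6  | pair
5. mul.MUL @i7  | RAW r2
6. or.ALU @i8  | RAW r4
7. mul.MUL/st.MEM @i9+i10  | pair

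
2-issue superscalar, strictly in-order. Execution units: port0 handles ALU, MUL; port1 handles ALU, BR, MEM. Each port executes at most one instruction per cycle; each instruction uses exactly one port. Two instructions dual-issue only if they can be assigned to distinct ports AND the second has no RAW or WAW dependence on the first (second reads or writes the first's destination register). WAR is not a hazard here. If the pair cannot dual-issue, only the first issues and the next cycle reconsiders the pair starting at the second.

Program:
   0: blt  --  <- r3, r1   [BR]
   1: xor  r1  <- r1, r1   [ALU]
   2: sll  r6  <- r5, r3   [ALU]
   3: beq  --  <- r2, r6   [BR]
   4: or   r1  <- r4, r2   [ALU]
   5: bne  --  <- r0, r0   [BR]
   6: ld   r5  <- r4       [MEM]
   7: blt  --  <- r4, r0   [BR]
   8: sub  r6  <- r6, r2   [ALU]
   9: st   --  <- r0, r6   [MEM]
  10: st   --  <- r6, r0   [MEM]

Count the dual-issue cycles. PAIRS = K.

PAIRS = 3

[0] i0+i1  blt xor  -- pair
[1] i2  sll  -- RAW r6
[2] i3+i4  beq or  -- pair
[3] i5  bne  -- no-port BR/MEM
[4] i6  ld  -- no-port MEM/BR
[5] i7+i8  blt sub  -- pair
[6] i9  st  -- no-port MEM/MEM
[7] i10  st  -- tail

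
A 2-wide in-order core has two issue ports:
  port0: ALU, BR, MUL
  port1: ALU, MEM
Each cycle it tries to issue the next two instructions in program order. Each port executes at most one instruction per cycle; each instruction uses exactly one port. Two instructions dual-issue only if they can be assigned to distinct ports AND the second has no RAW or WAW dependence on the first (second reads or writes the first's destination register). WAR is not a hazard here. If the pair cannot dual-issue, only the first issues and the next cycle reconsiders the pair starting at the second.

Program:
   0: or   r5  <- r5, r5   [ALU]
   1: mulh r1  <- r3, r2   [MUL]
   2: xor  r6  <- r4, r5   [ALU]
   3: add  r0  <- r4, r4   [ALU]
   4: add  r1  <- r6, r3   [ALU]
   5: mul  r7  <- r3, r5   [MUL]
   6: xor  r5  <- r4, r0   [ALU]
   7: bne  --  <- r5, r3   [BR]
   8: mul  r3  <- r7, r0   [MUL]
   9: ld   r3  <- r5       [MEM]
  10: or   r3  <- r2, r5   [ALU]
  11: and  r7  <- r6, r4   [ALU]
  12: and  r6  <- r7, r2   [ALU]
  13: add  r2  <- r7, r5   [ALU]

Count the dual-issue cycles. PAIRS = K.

PAIRS = 5

#0 head=0: or.ALU;mulh.MUL i0,i1 dual
#1 head=2: xor.ALU;add.ALU i2,i3 dual
#2 head=4: add.ALU;mul.MUL i4,i5 dual
#3 head=6: xor.ALU i6 RAW r5
#4 head=7: bne.BR i7 no-port BR/MUL
#5 head=8: mul.MUL i8 WAW r3
#6 head=9: ld.MEM i9 WAW r3
#7 head=10: or.ALU;and.ALU i10,i11 dual
#8 head=12: and.ALU;add.ALU i12,i13 dual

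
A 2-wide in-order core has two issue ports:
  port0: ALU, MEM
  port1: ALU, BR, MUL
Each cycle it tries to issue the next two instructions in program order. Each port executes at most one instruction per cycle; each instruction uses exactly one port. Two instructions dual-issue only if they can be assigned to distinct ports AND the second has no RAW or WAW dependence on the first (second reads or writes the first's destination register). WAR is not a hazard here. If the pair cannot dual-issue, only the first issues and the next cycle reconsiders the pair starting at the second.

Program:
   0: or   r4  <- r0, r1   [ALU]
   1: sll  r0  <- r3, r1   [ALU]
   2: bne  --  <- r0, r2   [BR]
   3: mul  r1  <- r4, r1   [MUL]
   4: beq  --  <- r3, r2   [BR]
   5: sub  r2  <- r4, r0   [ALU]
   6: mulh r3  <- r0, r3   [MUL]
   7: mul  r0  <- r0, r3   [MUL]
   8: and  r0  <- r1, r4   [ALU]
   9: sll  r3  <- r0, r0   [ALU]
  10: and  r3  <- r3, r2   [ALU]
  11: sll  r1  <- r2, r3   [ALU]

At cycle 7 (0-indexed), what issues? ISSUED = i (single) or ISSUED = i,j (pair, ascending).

ISSUED = 9

c0: i0&i1 or.ALU+sll.ALU  pair
c1: i2 bne.BR  no-port BR/MUL
c2: i3 mul.MUL  no-port MUL/BR
c3: i4&i5 beq.BR+sub.ALU  pair
c4: i6 mulh.MUL  no-port MUL/MUL
c5: i7 mul.MUL  WAW r0
c6: i8 and.ALU  RAW r0
c7: i9 sll.ALU  RAW+WAW r3
c8: i10 and.ALU  RAW r3
c9: i11 sll.ALU  tail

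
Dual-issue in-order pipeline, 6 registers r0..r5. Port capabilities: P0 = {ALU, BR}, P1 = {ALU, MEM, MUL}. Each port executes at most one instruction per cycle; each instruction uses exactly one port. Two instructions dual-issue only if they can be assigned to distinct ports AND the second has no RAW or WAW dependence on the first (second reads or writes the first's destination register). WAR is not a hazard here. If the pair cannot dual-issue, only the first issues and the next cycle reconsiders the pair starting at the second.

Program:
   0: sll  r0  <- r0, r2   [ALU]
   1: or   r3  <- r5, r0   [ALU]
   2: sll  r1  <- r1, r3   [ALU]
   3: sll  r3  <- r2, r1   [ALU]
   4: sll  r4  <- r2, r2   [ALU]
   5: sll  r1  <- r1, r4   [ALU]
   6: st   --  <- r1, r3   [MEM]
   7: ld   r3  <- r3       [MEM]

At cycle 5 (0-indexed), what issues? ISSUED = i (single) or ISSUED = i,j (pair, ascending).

0. sll @i0  | RAW r0
1. or @i1  | RAW r3
2. sll @i2  | RAW r1
3. sll;sll @i3,i4  | 2-wide
4. sll @i5  | RAW r1
5. st @i6  | no-port MEM/MEM
6. ld @i7  | tail

ISSUED = 6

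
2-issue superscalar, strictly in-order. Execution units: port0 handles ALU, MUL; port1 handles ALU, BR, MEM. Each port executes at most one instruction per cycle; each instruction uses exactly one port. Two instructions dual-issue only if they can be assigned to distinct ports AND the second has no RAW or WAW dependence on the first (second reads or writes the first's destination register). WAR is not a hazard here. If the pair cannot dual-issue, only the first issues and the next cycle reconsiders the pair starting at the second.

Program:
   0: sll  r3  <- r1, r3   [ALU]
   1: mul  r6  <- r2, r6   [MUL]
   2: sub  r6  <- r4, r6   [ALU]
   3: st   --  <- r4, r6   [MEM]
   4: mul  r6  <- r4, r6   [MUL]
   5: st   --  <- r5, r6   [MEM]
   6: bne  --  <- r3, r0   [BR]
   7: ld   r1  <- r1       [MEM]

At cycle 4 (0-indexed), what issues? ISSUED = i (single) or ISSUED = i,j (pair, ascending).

c0: i0/i1 sll.ALU mul.MUL  2-wide
c1: i2 sub.ALU  RAW r6
c2: i3/i4 st.MEM mul.MUL  2-wide
c3: i5 st.MEM  no-port MEM/BR
c4: i6 bne.BR  no-port BR/MEM
c5: i7 ld.MEM  tail

ISSUED = 6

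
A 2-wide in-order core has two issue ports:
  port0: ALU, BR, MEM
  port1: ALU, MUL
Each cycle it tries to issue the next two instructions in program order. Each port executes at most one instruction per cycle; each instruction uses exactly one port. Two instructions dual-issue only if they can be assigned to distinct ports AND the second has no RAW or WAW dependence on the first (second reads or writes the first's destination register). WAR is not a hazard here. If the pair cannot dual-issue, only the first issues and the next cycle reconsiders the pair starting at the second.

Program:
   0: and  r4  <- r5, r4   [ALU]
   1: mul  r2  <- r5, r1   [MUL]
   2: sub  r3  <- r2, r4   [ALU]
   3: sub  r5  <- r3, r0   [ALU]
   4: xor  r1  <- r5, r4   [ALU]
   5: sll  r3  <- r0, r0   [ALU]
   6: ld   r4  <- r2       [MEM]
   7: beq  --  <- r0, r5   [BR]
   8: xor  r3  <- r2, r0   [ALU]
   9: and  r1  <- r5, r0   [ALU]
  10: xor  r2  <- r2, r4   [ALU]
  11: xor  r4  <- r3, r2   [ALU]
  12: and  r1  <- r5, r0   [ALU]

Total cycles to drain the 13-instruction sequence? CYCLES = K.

[0] i0,i1  and.ALU mul.MUL  -- 2-wide
[1] i2  sub.ALU  -- RAW r3
[2] i3  sub.ALU  -- RAW r5
[3] i4,i5  xor.ALU sll.ALU  -- 2-wide
[4] i6  ld.MEM  -- no-port MEM/BR
[5] i7,i8  beq.BR xor.ALU  -- 2-wide
[6] i9,i10  and.ALU xor.ALU  -- 2-wide
[7] i11,i12  xor.ALU and.ALU  -- 2-wide

CYCLES = 8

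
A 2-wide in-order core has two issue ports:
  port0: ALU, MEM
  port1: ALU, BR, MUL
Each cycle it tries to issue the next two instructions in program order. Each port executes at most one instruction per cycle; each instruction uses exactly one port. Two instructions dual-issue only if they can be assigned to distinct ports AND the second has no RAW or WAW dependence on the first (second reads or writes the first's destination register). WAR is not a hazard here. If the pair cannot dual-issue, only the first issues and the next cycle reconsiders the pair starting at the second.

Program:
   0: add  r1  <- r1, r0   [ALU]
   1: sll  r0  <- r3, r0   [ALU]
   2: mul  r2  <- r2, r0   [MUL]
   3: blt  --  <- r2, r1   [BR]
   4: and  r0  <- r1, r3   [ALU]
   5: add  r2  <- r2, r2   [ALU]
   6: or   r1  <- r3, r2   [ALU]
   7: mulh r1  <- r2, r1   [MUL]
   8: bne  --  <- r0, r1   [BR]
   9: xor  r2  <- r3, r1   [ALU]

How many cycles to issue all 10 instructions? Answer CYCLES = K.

CYCLES = 7

c0: i0+i1 add.ALU sll.ALU  pair
c1: i2 mul.MUL  no-port MUL/BR
c2: i3+i4 blt.BR and.ALU  pair
c3: i5 add.ALU  RAW r2
c4: i6 or.ALU  RAW+WAW r1
c5: i7 mulh.MUL  no-port MUL/BR
c6: i8+i9 bne.BR xor.ALU  pair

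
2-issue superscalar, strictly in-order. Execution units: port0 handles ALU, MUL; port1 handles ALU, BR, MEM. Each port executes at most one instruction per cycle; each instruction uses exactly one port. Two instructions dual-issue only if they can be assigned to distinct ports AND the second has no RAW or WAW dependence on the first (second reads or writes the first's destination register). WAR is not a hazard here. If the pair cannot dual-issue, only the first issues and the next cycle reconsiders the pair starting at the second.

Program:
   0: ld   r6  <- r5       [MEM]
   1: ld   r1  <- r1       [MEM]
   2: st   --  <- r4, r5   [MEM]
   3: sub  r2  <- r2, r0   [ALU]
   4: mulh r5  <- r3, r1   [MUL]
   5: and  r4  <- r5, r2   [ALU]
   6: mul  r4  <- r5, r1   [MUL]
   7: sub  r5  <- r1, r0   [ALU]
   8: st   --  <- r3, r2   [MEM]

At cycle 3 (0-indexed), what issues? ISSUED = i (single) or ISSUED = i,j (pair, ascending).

#0 head=0: ld.MEM i0 no-port MEM/MEM
#1 head=1: ld.MEM i1 no-port MEM/MEM
#2 head=2: st.MEM sub.ALU i2,i3 dual
#3 head=4: mulh.MUL i4 RAW r5
#4 head=5: and.ALU i5 WAW r4
#5 head=6: mul.MUL sub.ALU i6,i7 dual
#6 head=8: st.MEM i8 tail

ISSUED = 4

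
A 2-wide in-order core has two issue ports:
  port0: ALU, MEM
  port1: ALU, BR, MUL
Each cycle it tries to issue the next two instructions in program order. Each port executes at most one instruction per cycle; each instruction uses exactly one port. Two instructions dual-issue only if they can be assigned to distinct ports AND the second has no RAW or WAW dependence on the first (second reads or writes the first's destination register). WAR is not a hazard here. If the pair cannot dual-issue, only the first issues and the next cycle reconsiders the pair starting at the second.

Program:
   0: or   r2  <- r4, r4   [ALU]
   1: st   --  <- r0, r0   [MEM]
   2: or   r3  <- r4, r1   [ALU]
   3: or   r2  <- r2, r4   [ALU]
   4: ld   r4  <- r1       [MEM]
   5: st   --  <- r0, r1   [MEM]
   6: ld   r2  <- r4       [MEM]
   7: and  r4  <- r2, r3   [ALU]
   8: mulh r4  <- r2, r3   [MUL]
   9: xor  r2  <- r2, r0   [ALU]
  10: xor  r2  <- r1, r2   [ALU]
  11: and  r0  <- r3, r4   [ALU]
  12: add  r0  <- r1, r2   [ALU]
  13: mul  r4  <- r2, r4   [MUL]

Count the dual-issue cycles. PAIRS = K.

PAIRS = 5

c0: i0+i1 or st  pair
c1: i2+i3 or or  pair
c2: i4 ld  no-port MEM/MEM
c3: i5 st  no-port MEM/MEM
c4: i6 ld  RAW r2
c5: i7 and  WAW r4
c6: i8+i9 mulh xor  pair
c7: i10+i11 xor and  pair
c8: i12+i13 add mul  pair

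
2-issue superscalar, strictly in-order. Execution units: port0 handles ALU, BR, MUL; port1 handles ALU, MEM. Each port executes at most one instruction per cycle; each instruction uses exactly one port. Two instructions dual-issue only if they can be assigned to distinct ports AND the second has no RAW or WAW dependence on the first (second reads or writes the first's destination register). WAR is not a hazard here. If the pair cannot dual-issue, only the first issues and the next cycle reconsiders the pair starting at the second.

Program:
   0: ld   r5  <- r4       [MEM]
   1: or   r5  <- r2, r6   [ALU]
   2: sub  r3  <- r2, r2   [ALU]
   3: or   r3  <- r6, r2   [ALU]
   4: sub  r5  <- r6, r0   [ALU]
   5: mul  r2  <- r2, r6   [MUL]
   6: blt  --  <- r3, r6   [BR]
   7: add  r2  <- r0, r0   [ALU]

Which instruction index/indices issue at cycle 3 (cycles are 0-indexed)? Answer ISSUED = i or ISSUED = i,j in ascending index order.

#0 head=0: ld i0 WAW r5
#1 head=1: or sub i1+i2 dual
#2 head=3: or sub i3+i4 dual
#3 head=5: mul i5 no-port MUL/BR
#4 head=6: blt add i6+i7 dual

ISSUED = 5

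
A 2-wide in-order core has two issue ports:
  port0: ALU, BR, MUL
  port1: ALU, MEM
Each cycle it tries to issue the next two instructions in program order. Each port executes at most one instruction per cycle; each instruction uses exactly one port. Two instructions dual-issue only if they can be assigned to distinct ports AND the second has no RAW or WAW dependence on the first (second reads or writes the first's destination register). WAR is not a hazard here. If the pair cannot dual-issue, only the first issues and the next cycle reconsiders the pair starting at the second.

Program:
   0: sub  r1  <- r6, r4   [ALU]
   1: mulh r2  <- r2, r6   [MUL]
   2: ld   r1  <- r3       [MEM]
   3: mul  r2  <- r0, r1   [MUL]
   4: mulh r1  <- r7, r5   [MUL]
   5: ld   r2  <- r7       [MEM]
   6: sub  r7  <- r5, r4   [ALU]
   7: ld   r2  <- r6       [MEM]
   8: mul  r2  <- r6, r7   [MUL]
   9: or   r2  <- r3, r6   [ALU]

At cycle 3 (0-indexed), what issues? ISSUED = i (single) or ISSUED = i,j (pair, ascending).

ISSUED = 4,5

0. sub.ALU mulh.MUL @i0/i1  | pair
1. ld.MEM @i2  | RAW r1
2. mul.MUL @i3  | no-port MUL/MUL
3. mulh.MUL ld.MEM @i4/i5  | pair
4. sub.ALU ld.MEM @i6/i7  | pair
5. mul.MUL @i8  | WAW r2
6. or.ALU @i9  | tail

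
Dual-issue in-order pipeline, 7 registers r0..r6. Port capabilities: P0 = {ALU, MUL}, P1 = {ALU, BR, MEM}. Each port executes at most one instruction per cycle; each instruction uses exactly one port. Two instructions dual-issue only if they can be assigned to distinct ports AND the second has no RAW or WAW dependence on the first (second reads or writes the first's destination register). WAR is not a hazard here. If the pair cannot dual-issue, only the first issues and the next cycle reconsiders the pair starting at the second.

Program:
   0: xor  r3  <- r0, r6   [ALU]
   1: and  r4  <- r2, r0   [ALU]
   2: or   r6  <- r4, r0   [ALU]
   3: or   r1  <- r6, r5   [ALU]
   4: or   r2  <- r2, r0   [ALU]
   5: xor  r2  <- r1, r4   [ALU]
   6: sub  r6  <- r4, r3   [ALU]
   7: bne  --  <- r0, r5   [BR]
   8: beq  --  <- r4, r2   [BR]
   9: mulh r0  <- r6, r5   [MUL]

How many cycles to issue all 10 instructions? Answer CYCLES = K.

c0: i0/i1 xor.ALU+and.ALU  dual
c1: i2 or.ALU  RAW r6
c2: i3/i4 or.ALU+or.ALU  dual
c3: i5/i6 xor.ALU+sub.ALU  dual
c4: i7 bne.BR  no-port BR/BR
c5: i8/i9 beq.BR+mulh.MUL  dual

CYCLES = 6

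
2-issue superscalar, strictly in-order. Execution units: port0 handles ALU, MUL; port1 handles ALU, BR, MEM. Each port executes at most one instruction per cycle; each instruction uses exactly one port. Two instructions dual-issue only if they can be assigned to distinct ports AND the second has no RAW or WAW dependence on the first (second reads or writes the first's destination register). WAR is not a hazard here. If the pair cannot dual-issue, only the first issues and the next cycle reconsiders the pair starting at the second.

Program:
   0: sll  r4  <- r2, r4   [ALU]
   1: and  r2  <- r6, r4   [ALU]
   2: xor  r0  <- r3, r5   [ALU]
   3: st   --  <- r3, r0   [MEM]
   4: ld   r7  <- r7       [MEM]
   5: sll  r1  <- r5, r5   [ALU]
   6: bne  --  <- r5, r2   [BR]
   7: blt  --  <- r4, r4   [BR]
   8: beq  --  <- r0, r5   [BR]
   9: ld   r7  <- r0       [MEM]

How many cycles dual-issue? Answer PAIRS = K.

PAIRS = 2

  cy0 -> i0 (sll) RAW r4
  cy1 -> i1+i2 (and/xor) 2-wide
  cy2 -> i3 (st) no-port MEM/MEM
  cy3 -> i4+i5 (ld/sll) 2-wide
  cy4 -> i6 (bne) no-port BR/BR
  cy5 -> i7 (blt) no-port BR/BR
  cy6 -> i8 (beq) no-port BR/MEM
  cy7 -> i9 (ld) tail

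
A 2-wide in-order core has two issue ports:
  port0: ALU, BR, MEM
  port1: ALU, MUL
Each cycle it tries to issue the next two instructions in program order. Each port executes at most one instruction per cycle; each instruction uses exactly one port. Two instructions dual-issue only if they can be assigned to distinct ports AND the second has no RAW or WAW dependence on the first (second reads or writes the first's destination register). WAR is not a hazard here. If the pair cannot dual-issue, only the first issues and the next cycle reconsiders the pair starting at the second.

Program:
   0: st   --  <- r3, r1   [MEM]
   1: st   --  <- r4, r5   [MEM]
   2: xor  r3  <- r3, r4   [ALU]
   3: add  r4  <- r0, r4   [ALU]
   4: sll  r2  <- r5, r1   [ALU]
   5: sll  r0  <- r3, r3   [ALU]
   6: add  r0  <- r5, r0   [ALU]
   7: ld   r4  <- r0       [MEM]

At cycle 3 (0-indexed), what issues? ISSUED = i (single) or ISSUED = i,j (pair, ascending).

ISSUED = 5

[0] i0  st.MEM  -- no-port MEM/MEM
[1] i1&i2  st.MEM/xor.ALU  -- pair
[2] i3&i4  add.ALU/sll.ALU  -- pair
[3] i5  sll.ALU  -- RAW+WAW r0
[4] i6  add.ALU  -- RAW r0
[5] i7  ld.MEM  -- tail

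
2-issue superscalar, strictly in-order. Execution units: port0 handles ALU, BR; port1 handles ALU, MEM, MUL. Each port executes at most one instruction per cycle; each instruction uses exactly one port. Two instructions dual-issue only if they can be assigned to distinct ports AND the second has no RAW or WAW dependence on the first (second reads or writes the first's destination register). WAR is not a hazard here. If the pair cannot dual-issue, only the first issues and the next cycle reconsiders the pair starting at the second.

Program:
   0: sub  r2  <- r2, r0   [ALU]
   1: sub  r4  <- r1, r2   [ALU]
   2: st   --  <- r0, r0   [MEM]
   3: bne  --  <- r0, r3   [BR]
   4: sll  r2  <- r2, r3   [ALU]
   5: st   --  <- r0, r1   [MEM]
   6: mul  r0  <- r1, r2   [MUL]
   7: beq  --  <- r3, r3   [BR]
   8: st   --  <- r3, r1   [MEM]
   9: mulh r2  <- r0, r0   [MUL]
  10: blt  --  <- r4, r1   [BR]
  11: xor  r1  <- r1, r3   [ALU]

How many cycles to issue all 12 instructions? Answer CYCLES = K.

0. sub.ALU @i0  | RAW r2
1. sub.ALU/st.MEM @i1+i2  | 2-wide
2. bne.BR/sll.ALU @i3+i4  | 2-wide
3. st.MEM @i5  | no-port MEM/MUL
4. mul.MUL/beq.BR @i6+i7  | 2-wide
5. st.MEM @i8  | no-port MEM/MUL
6. mulh.MUL/blt.BR @i9+i10  | 2-wide
7. xor.ALU @i11  | tail

CYCLES = 8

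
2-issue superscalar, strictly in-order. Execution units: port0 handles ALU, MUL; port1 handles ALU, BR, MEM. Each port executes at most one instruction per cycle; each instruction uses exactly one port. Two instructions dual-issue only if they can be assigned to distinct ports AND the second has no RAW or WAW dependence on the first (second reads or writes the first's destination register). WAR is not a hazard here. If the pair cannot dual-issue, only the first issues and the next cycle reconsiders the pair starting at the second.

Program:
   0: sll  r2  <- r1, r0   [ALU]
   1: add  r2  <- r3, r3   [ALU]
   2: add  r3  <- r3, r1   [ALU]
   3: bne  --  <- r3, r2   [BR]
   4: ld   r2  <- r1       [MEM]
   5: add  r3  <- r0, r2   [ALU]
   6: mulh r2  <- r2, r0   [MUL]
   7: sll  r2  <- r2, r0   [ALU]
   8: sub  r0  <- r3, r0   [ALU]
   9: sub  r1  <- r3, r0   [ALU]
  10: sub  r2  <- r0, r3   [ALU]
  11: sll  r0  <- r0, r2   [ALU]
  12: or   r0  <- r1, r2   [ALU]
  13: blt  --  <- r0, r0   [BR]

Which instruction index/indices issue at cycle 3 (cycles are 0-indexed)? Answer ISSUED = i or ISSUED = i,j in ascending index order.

ISSUED = 4

c0: i0 sll  WAW r2
c1: i1&i2 add+add  dual
c2: i3 bne  no-port BR/MEM
c3: i4 ld  RAW r2
c4: i5&i6 add+mulh  dual
c5: i7&i8 sll+sub  dual
c6: i9&i10 sub+sub  dual
c7: i11 sll  WAW r0
c8: i12 or  RAW r0
c9: i13 blt  tail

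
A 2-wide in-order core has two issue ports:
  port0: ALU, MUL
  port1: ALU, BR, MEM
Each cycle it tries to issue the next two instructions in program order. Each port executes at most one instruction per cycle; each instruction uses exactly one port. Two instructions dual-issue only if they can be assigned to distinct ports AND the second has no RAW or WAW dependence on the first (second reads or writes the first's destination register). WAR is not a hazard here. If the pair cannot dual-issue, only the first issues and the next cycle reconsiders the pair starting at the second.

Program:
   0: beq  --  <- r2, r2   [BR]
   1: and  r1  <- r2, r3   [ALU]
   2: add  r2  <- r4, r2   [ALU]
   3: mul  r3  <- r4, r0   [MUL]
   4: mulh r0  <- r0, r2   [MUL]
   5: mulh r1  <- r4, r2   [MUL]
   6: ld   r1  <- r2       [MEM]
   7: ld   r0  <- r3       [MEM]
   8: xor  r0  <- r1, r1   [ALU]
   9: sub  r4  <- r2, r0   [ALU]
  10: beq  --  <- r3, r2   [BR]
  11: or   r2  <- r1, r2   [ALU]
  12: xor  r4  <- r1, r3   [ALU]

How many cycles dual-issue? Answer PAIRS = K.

PAIRS = 4

[0] i0/i1  beq;and  -- 2-wide
[1] i2/i3  add;mul  -- 2-wide
[2] i4  mulh  -- no-port MUL/MUL
[3] i5  mulh  -- WAW r1
[4] i6  ld  -- no-port MEM/MEM
[5] i7  ld  -- WAW r0
[6] i8  xor  -- RAW r0
[7] i9/i10  sub;beq  -- 2-wide
[8] i11/i12  or;xor  -- 2-wide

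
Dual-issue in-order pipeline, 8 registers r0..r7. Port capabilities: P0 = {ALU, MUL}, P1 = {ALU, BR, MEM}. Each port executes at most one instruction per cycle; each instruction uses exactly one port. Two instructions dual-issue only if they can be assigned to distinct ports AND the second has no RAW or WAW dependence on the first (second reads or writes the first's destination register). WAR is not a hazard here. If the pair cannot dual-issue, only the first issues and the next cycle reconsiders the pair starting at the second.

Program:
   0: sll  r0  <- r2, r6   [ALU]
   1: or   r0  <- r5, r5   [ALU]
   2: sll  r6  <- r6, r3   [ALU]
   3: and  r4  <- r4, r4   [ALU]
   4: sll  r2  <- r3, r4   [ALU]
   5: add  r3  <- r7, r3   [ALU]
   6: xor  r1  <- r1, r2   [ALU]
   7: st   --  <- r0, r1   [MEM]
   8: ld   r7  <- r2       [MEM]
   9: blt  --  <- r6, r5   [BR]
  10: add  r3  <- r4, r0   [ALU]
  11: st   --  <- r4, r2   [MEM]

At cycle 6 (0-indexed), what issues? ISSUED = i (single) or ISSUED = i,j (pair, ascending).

ISSUED = 8

0. sll @i0  | WAW r0
1. or sll @i1+i2  | 2-wide
2. and @i3  | RAW r4
3. sll add @i4+i5  | 2-wide
4. xor @i6  | RAW r1
5. st @i7  | no-port MEM/MEM
6. ld @i8  | no-port MEM/BR
7. blt add @i9+i10  | 2-wide
8. st @i11  | tail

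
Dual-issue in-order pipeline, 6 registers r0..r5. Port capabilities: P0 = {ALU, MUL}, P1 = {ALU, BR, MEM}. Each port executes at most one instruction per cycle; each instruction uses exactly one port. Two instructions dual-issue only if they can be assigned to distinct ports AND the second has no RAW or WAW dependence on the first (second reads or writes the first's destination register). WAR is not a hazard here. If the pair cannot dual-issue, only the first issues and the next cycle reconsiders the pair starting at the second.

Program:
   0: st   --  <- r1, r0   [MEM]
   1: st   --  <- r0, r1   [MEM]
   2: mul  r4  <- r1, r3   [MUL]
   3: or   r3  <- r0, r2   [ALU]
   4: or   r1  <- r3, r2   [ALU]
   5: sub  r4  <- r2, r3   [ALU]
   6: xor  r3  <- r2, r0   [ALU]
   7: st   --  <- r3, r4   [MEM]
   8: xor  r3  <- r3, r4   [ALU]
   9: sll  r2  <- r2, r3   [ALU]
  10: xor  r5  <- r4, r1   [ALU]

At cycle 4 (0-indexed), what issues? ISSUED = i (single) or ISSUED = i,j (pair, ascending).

ISSUED = 6

#0 head=0: st i0 no-port MEM/MEM
#1 head=1: st+mul i1,i2 2-wide
#2 head=3: or i3 RAW r3
#3 head=4: or+sub i4,i5 2-wide
#4 head=6: xor i6 RAW r3
#5 head=7: st+xor i7,i8 2-wide
#6 head=9: sll+xor i9,i10 2-wide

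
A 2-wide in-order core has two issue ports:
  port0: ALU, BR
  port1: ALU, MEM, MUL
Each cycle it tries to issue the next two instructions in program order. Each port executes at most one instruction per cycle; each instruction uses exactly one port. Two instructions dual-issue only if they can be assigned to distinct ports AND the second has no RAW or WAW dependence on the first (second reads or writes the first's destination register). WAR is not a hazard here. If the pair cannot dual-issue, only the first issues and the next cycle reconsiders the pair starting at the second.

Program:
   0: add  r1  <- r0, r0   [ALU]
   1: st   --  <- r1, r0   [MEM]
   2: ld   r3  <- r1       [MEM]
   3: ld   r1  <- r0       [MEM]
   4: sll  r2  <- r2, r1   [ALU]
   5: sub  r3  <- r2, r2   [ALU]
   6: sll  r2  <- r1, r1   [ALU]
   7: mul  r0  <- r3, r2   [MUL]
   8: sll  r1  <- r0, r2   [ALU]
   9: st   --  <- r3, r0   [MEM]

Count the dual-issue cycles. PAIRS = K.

PAIRS = 2

0. add @i0  | RAW r1
1. st @i1  | no-port MEM/MEM
2. ld @i2  | no-port MEM/MEM
3. ld @i3  | RAW r1
4. sll @i4  | RAW r2
5. sub/sll @i5,i6  | pair
6. mul @i7  | RAW r0
7. sll/st @i8,i9  | pair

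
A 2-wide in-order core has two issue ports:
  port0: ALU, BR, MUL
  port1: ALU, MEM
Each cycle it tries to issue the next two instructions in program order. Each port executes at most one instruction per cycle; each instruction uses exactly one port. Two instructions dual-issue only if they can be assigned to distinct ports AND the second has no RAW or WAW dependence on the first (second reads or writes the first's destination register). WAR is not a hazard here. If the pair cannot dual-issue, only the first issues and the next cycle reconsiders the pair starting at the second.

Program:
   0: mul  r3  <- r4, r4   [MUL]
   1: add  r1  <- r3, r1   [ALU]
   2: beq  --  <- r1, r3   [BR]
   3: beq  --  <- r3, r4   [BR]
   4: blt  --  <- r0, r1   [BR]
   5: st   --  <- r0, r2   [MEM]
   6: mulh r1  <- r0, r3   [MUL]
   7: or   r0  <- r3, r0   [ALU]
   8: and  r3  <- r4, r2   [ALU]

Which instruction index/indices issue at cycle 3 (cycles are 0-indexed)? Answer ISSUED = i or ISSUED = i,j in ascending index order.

  cy0 -> i0 (mul) RAW r3
  cy1 -> i1 (add) RAW r1
  cy2 -> i2 (beq) no-port BR/BR
  cy3 -> i3 (beq) no-port BR/BR
  cy4 -> i4+i5 (blt st) dual
  cy5 -> i6+i7 (mulh or) dual
  cy6 -> i8 (and) tail

ISSUED = 3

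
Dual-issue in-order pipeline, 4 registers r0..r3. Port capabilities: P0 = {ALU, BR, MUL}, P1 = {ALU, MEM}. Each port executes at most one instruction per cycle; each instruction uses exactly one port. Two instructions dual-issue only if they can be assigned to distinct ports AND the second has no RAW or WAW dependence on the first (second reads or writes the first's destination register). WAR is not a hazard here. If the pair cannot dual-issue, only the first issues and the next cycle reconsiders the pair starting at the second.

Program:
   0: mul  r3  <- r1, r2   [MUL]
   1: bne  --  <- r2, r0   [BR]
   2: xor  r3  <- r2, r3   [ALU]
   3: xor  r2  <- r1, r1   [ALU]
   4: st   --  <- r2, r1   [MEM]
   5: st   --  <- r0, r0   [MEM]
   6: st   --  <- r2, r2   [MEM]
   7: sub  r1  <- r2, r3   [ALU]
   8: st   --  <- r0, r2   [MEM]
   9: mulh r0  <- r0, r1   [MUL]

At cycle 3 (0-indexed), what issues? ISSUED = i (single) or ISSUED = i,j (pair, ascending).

  cy0 -> i0 (mul) no-port MUL/BR
  cy1 -> i1&i2 (bne;xor) 2-wide
  cy2 -> i3 (xor) RAW r2
  cy3 -> i4 (st) no-port MEM/MEM
  cy4 -> i5 (st) no-port MEM/MEM
  cy5 -> i6&i7 (st;sub) 2-wide
  cy6 -> i8&i9 (st;mulh) 2-wide

ISSUED = 4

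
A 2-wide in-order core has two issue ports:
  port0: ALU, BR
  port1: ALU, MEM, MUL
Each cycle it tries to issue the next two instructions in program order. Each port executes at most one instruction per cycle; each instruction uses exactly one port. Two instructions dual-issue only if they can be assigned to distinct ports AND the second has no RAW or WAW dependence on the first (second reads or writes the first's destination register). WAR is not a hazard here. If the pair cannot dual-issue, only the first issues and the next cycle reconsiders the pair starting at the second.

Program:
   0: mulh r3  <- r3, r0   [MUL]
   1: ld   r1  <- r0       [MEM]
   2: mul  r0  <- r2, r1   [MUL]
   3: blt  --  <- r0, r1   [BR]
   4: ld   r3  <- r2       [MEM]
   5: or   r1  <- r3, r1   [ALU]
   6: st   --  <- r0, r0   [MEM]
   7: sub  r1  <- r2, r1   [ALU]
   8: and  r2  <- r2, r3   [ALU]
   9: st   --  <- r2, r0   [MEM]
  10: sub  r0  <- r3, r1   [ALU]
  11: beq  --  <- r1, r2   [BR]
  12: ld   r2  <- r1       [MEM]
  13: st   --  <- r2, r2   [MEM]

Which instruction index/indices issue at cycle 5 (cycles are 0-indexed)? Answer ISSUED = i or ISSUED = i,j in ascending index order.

#0 head=0: mulh.MUL i0 no-port MUL/MEM
#1 head=1: ld.MEM i1 no-port MEM/MUL
#2 head=2: mul.MUL i2 RAW r0
#3 head=3: blt.BR+ld.MEM i3&i4 pair
#4 head=5: or.ALU+st.MEM i5&i6 pair
#5 head=7: sub.ALU+and.ALU i7&i8 pair
#6 head=9: st.MEM+sub.ALU i9&i10 pair
#7 head=11: beq.BR+ld.MEM i11&i12 pair
#8 head=13: st.MEM i13 tail

ISSUED = 7,8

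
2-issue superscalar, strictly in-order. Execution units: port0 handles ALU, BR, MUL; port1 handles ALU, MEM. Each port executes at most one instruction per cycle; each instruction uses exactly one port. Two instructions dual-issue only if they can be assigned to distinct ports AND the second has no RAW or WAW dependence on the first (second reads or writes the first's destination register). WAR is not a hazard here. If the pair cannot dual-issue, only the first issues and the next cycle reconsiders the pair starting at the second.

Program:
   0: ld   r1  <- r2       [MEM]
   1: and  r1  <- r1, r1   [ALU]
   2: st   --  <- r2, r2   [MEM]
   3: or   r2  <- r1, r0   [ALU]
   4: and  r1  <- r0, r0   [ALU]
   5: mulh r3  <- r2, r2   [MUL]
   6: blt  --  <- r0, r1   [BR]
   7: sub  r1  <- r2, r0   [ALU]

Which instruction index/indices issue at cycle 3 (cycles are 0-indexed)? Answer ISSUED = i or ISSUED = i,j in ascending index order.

c0: i0 ld.MEM  RAW+WAW r1
c1: i1+i2 and.ALU/st.MEM  dual
c2: i3+i4 or.ALU/and.ALU  dual
c3: i5 mulh.MUL  no-port MUL/BR
c4: i6+i7 blt.BR/sub.ALU  dual

ISSUED = 5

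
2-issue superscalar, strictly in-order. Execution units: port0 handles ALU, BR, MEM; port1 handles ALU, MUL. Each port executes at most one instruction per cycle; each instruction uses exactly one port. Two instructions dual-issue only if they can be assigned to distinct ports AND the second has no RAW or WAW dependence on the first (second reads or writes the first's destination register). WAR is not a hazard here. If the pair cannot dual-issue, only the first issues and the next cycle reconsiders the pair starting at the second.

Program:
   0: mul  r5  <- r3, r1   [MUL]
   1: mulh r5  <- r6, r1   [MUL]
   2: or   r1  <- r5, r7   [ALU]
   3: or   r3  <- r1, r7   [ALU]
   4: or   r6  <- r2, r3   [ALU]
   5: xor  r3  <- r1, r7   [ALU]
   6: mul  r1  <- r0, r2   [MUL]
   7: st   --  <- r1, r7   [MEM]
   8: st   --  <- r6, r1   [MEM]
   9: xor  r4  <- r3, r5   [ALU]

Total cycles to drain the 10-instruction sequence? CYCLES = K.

CYCLES = 8

t=0 i0:mul ; no-port MUL/MUL
t=1 i1:mulh ; RAW r5
t=2 i2:or ; RAW r1
t=3 i3:or ; RAW r3
t=4 i4,i5:or/xor ; pair
t=5 i6:mul ; RAW r1
t=6 i7:st ; no-port MEM/MEM
t=7 i8,i9:st/xor ; pair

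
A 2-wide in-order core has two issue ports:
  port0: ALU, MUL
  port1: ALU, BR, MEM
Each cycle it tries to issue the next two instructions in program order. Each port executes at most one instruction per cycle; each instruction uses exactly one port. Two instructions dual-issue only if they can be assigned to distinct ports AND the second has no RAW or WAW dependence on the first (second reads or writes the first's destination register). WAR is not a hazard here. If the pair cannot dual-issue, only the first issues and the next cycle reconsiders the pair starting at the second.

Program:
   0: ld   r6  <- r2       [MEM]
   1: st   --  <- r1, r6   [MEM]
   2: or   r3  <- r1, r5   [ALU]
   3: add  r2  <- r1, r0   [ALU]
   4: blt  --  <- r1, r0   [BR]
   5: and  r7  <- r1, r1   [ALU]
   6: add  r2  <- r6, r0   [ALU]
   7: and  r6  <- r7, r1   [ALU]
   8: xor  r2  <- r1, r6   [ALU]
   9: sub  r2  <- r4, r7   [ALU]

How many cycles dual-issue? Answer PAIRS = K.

PAIRS = 3

  cy0 -> i0 (ld) no-port MEM/MEM
  cy1 -> i1,i2 (st;or) 2-wide
  cy2 -> i3,i4 (add;blt) 2-wide
  cy3 -> i5,i6 (and;add) 2-wide
  cy4 -> i7 (and) RAW r6
  cy5 -> i8 (xor) WAW r2
  cy6 -> i9 (sub) tail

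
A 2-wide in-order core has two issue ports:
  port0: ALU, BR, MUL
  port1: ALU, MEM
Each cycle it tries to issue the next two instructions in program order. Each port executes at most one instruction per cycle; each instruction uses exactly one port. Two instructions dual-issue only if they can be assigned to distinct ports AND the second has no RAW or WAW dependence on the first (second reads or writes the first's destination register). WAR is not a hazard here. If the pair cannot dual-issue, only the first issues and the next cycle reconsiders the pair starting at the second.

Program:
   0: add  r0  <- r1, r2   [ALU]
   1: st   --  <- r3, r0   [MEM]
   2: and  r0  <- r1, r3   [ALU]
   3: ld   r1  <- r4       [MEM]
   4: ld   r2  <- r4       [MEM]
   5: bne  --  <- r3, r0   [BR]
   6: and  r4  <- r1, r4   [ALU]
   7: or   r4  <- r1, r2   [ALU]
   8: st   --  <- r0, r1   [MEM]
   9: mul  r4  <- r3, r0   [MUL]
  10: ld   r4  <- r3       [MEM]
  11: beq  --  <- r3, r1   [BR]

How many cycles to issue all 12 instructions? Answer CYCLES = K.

#0 head=0: add i0 RAW r0
#1 head=1: st;and i1,i2 pair
#2 head=3: ld i3 no-port MEM/MEM
#3 head=4: ld;bne i4,i5 pair
#4 head=6: and i6 WAW r4
#5 head=7: or;st i7,i8 pair
#6 head=9: mul i9 WAW r4
#7 head=10: ld;beq i10,i11 pair

CYCLES = 8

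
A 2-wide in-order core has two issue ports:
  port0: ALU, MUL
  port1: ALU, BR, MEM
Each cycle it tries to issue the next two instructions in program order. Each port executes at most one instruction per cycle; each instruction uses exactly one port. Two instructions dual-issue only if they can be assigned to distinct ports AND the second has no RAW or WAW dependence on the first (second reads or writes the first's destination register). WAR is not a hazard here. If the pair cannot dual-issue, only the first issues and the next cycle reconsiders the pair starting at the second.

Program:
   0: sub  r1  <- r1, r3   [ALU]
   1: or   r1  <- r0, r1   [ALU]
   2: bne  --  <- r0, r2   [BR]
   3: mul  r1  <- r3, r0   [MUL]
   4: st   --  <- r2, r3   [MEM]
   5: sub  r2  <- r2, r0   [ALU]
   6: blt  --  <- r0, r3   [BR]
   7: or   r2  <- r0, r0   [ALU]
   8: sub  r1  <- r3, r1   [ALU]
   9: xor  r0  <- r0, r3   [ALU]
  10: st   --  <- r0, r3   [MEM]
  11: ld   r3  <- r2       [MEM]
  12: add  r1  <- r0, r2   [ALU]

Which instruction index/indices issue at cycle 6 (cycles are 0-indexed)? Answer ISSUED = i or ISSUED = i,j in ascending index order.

t=0 i0:sub.ALU ; RAW+WAW r1
t=1 i1,i2:or.ALU/bne.BR ; pair
t=2 i3,i4:mul.MUL/st.MEM ; pair
t=3 i5,i6:sub.ALU/blt.BR ; pair
t=4 i7,i8:or.ALU/sub.ALU ; pair
t=5 i9:xor.ALU ; RAW r0
t=6 i10:st.MEM ; no-port MEM/MEM
t=7 i11,i12:ld.MEM/add.ALU ; pair

ISSUED = 10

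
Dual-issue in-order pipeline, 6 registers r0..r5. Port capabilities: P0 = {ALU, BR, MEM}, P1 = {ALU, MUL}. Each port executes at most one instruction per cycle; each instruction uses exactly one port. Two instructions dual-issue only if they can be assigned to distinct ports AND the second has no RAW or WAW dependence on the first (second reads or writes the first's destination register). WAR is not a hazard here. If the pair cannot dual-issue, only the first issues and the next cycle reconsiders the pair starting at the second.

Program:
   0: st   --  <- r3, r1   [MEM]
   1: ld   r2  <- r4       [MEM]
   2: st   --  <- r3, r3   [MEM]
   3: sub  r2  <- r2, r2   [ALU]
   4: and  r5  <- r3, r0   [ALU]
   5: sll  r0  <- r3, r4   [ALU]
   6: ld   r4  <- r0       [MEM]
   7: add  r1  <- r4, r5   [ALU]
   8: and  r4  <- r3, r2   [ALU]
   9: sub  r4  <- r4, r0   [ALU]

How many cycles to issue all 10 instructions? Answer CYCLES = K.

CYCLES = 7

c0: i0 st.MEM  no-port MEM/MEM
c1: i1 ld.MEM  no-port MEM/MEM
c2: i2/i3 st.MEM/sub.ALU  pair
c3: i4/i5 and.ALU/sll.ALU  pair
c4: i6 ld.MEM  RAW r4
c5: i7/i8 add.ALU/and.ALU  pair
c6: i9 sub.ALU  tail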